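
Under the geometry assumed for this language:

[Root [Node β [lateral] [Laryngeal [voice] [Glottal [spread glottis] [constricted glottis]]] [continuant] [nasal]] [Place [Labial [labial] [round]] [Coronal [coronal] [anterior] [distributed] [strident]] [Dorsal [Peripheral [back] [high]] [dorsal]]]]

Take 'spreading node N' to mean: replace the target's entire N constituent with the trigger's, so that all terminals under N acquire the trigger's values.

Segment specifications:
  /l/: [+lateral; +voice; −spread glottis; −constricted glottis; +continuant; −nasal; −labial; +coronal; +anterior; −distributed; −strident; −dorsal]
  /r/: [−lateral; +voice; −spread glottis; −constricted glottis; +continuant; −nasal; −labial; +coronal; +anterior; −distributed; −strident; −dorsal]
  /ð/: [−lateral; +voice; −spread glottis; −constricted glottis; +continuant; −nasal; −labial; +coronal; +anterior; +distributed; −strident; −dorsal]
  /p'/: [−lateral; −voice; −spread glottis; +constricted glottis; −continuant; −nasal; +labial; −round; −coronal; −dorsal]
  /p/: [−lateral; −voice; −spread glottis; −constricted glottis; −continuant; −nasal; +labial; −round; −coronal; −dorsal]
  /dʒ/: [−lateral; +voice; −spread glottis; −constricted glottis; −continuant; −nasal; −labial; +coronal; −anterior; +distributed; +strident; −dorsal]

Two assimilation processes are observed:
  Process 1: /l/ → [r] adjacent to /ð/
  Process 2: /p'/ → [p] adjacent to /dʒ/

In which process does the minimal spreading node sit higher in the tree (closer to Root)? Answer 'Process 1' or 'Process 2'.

Process 1: the feature that changes is [lateral]; the minimal node is [lateral] (depth 2).
Process 2: the feature that changes is [constricted glottis]; the minimal node is [constricted glottis] (depth 4).
[lateral] (depth 2) sits above [constricted glottis] (depth 4), making Process 1 the one with the higher spreading node.

Process 1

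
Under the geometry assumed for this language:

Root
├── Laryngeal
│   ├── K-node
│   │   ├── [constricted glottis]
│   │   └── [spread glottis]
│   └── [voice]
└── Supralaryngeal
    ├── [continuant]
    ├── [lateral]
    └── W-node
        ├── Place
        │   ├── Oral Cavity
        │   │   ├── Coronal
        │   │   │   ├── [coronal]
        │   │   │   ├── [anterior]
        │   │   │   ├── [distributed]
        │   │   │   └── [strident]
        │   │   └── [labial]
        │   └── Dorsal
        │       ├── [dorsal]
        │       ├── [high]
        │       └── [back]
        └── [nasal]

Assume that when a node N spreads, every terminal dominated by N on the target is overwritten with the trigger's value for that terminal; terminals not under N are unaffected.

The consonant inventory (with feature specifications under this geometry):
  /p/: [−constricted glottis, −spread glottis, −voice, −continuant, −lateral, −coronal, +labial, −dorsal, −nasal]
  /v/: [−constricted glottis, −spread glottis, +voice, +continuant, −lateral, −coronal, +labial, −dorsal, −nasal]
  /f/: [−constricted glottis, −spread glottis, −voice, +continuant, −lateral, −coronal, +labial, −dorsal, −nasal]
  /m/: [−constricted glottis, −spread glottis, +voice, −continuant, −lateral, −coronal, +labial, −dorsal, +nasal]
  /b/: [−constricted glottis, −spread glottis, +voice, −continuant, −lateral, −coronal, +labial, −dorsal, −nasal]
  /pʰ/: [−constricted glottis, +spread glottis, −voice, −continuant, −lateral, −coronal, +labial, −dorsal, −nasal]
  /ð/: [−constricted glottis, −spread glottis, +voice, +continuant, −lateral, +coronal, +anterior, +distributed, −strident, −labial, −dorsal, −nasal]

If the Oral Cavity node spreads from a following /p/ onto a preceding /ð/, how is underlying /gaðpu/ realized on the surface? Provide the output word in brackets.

Terminals under Oral Cavity in this geometry: [coronal], [anterior], [distributed], [strident], [labial].
Spreading Oral Cavity from /p/ onto /ð/ replaces those values with /p/'s: [−coronal], [+labial]. Features outside Oral Cavity ([constricted glottis], [spread glottis], [voice], …) stay as in /ð/.
Among the inventory, only /v/ has exactly this specification, giving the surface form [gavpu].

[gavpu]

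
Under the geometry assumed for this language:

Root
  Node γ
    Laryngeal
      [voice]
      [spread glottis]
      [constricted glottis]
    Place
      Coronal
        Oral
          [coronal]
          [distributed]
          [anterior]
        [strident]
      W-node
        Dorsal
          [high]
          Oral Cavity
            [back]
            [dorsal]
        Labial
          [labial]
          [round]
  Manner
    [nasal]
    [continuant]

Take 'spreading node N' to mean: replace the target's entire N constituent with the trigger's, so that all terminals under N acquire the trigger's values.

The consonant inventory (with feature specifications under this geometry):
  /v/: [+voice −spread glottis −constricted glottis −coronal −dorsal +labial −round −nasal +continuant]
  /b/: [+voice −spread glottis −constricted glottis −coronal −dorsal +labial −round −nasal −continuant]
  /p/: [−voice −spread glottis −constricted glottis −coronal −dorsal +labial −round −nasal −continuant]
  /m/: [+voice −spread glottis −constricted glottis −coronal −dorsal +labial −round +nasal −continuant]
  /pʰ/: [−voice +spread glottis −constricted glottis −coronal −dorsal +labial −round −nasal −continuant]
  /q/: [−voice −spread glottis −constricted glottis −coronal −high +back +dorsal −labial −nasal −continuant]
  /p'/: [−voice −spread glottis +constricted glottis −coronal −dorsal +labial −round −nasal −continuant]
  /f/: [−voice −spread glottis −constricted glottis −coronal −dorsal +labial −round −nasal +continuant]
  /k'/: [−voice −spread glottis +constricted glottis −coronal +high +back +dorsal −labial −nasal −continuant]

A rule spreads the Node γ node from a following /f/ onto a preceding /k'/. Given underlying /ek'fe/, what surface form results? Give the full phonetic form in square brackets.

The Node γ node dominates the terminals [voice], [spread glottis], [constricted glottis], [coronal], [distributed], [anterior], [strident], [high], [back], [dorsal], [labial], [round].
Spreading Node γ from /f/ onto /k'/ replaces those values with /f/'s: [−voice], [−spread glottis], [−constricted glottis], [−coronal], [−dorsal], [+labial], [−round]. Features outside Node γ ([nasal], [continuant]) stay as in /k'/.
This feature bundle is that of [p], so /ek'fe/ surfaces as [epfe].

[epfe]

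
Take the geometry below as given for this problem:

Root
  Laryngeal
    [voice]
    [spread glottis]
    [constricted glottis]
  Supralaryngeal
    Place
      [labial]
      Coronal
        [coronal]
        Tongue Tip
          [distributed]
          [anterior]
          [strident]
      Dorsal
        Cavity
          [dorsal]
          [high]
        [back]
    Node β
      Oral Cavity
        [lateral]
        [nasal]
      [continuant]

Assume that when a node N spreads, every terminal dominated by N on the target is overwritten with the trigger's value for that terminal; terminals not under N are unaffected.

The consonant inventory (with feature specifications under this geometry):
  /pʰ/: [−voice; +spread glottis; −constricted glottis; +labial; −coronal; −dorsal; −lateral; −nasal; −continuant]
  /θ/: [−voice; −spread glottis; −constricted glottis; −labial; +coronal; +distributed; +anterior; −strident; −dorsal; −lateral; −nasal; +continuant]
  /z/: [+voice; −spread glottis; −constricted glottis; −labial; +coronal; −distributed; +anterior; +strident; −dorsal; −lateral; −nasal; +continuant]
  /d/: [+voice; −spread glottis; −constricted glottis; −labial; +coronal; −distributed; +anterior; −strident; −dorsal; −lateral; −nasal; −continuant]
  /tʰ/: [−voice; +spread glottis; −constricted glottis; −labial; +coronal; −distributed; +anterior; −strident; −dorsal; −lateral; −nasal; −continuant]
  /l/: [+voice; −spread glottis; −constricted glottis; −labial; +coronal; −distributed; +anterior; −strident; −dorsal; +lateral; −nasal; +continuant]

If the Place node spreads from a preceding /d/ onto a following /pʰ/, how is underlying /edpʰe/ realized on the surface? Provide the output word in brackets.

The Place node dominates the terminals [labial], [coronal], [distributed], [anterior], [strident], [dorsal], [high], [back].
The target acquires /d/'s values for everything under Place — [−labial], [+coronal], [−distributed], [+anterior], [−strident], [−dorsal] — while keeping its own [voice], [spread glottis], [constricted glottis], ….
The resulting bundle matches /tʰ/ in the inventory; substituting it for /pʰ/ gives [edtʰe].

[edtʰe]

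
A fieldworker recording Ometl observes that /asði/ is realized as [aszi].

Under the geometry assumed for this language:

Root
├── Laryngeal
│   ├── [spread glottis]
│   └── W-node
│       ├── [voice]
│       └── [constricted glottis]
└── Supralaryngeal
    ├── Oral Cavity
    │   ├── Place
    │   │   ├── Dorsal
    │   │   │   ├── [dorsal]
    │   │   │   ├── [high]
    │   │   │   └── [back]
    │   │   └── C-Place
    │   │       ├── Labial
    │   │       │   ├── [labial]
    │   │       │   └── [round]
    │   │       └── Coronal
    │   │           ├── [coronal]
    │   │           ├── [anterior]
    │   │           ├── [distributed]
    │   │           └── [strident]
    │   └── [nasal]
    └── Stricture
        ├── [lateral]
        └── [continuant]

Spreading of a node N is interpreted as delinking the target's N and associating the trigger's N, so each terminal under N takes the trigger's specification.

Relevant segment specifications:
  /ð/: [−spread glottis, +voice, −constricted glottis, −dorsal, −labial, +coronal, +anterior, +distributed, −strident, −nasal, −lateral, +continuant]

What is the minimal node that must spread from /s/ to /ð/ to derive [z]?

The alternation /ð/ → [z] changes [distributed], [strident] and nothing else.
The smallest constituent containing every changed terminal is Coronal — each of its daughters lacks at least one of the affected features.
Spreading Coronal from /s/ overwrites each of those terminals with /s/'s values, yielding exactly [z].
[voice] stays as in /ð/ although /s/ differs there, so no node dominating it spread; among the remaining candidates Coronal is the lowest that derives the output.

Coronal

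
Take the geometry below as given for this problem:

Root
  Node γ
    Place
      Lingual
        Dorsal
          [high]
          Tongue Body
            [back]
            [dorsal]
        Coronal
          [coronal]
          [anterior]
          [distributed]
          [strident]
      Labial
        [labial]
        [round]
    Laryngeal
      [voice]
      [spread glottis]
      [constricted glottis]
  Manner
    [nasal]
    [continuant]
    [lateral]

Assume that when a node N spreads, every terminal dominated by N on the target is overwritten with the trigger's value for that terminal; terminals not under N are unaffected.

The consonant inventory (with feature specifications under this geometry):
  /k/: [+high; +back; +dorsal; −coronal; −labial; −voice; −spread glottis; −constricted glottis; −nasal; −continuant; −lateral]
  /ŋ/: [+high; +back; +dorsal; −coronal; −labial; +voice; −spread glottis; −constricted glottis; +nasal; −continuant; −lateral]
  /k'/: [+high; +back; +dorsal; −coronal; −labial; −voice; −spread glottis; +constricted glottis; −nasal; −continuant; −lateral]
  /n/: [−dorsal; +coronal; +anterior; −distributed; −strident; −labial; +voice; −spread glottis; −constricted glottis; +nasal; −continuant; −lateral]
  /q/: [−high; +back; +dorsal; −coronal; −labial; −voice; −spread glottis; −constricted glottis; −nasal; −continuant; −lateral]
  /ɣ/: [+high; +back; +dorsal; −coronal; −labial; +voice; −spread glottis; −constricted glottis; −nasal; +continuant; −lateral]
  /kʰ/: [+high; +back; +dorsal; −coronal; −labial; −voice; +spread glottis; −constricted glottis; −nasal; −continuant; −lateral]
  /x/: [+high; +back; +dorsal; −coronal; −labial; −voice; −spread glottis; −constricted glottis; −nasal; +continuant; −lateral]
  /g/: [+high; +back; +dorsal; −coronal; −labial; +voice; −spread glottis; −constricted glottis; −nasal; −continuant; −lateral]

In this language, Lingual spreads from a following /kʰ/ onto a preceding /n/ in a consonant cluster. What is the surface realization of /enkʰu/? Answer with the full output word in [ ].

[eŋkʰu]

Lingual immediately or transitively dominates [high], [back], [dorsal], [coronal], [anterior], [distributed], [strident].
Spreading Lingual from /kʰ/ onto /n/ replaces those values with /kʰ/'s: [+high], [+back], [+dorsal], [−coronal]. Features outside Lingual ([labial], [voice], [spread glottis], …) stay as in /n/.
Among the inventory, only /ŋ/ has exactly this specification, giving the surface form [eŋkʰu].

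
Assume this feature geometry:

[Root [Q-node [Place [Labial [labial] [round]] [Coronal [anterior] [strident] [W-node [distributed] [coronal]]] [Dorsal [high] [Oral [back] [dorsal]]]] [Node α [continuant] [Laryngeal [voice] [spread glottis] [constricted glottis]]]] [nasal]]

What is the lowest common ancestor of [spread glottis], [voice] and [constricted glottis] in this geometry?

Laryngeal

[spread glottis] is immediately dominated by Laryngeal.
[voice] is immediately dominated by Laryngeal.
[constricted glottis] is immediately dominated by Laryngeal.
The listed terminals split across distinct daughters of Laryngeal, so Laryngeal itself is the smallest node containing them all.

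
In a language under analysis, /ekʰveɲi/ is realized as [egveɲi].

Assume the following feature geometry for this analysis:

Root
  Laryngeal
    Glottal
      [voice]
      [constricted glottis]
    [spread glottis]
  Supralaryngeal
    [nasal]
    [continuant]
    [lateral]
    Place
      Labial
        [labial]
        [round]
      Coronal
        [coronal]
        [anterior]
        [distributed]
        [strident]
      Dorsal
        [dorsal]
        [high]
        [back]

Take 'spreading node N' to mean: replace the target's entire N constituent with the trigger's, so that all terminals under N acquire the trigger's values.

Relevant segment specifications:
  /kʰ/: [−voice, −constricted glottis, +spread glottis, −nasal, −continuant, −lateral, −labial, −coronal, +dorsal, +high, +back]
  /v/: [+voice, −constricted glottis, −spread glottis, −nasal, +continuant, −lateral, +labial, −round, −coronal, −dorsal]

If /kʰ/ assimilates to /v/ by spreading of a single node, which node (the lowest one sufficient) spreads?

Laryngeal

Comparing /kʰ/ with its surface form [g], the features that change are [voice], [spread glottis].
The smallest constituent containing every changed terminal is Laryngeal — each of its daughters lacks at least one of the affected features.
Delinking /kʰ/'s Laryngeal and associating /v/'s Laryngeal gives precisely the feature bundle of [g].
[labial], [dorsal] — on which /v/ differs from /kʰ/ — are unchanged, so Root cannot have spread; the constituent is no larger than Laryngeal.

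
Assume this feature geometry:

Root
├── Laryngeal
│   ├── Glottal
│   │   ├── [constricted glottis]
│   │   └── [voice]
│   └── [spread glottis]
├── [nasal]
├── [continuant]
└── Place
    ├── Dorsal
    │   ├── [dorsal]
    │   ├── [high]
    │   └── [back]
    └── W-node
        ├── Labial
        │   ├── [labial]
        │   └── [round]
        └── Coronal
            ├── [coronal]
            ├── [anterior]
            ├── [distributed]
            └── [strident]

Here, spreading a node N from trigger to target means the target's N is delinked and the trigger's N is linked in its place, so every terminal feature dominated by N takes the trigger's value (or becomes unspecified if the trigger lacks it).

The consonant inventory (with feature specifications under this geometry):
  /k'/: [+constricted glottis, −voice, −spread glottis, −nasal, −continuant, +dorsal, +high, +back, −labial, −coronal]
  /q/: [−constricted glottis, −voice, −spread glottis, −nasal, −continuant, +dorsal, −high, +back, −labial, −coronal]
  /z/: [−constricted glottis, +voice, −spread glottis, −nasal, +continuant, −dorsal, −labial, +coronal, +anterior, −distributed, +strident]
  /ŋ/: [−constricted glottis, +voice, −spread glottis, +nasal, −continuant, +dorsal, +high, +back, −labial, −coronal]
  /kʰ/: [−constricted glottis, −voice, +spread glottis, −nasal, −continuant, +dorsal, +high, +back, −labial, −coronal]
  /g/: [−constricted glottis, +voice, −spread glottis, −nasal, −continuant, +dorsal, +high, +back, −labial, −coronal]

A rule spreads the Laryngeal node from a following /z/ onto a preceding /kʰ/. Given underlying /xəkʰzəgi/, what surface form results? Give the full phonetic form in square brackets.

[xəgzəgi]

Laryngeal immediately or transitively dominates [constricted glottis], [voice], [spread glottis].
After delinking /kʰ/'s Laryngeal and linking /z/'s, the affected terminals become [−constricted glottis], [+voice], [−spread glottis]; [nasal], [continuant], [dorsal], … (outside Laryngeal) are retained from /kʰ/.
This feature bundle is that of [g], so /xəkʰzəgi/ surfaces as [xəgzəgi].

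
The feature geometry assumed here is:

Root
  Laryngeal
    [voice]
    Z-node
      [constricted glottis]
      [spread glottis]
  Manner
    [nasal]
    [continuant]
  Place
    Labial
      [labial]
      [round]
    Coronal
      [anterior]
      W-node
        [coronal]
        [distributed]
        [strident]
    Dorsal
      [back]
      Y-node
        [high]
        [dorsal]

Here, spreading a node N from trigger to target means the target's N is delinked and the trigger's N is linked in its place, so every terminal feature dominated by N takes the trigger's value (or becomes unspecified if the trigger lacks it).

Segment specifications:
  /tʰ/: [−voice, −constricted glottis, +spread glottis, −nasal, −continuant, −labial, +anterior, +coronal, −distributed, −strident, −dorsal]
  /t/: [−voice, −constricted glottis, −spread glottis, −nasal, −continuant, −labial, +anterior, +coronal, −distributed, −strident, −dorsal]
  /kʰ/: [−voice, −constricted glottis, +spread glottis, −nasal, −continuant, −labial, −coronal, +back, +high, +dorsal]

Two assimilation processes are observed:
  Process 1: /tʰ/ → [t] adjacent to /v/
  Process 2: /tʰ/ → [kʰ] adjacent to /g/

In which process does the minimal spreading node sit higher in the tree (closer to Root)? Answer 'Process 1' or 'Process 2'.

In Process 1, [spread glottis] changes, so the minimal spreading node is [spread glottis] at depth 3.
Process 2: the features that change are [coronal], [anterior], [distributed], [strident], [dorsal], [high], [back]; the minimal node is Place (depth 1).
Place (depth 1) sits above [spread glottis] (depth 3), making Process 2 the one with the higher spreading node.

Process 2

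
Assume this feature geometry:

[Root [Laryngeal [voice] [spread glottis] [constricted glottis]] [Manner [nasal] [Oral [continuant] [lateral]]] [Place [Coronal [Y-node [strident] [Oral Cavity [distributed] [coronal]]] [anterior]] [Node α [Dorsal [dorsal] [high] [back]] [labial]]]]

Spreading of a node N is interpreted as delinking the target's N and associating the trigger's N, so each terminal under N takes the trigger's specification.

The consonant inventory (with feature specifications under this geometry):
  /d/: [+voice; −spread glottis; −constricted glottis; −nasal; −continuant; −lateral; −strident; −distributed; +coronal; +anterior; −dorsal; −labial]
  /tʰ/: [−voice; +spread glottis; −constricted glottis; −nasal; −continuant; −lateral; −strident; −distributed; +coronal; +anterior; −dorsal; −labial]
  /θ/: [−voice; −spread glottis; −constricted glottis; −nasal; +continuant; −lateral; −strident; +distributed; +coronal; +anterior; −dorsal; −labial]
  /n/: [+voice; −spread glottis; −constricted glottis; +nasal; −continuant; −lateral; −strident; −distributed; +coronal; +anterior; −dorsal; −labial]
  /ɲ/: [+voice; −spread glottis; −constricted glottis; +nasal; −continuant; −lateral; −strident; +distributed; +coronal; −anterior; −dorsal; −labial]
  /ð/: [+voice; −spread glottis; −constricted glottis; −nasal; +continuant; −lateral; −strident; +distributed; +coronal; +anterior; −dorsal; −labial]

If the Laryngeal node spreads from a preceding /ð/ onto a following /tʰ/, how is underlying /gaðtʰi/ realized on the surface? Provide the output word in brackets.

[gaðdi]

The Laryngeal node dominates the terminals [voice], [spread glottis], [constricted glottis].
After delinking /tʰ/'s Laryngeal and linking /ð/'s, the affected terminals become [+voice], [−spread glottis], [−constricted glottis]; [nasal], [continuant], [lateral], … (outside Laryngeal) are retained from /tʰ/.
The resulting bundle matches /d/ in the inventory; substituting it for /tʰ/ gives [gaðdi].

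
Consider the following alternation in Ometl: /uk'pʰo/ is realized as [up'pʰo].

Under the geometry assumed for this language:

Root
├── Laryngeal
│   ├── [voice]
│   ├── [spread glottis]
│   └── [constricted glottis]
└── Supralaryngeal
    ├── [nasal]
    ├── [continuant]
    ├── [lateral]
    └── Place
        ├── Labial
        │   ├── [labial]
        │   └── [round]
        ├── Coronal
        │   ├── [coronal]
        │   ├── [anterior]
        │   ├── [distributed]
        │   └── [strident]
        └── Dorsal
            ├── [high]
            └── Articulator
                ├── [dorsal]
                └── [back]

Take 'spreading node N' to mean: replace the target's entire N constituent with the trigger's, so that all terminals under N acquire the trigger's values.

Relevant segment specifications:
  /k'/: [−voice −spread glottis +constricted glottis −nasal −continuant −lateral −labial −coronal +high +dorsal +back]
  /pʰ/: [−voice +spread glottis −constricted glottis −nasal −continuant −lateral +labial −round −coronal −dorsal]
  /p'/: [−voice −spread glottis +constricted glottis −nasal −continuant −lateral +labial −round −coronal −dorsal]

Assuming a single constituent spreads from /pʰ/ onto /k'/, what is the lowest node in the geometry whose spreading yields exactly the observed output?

Comparing /k'/ with its surface form [p'], the features that change are [labial], [round], [dorsal], [high], [back].
In this geometry the lowest node dominating all of them is Place: every daughter of Place dominates only a proper subset, so no lower node suffices.
If Place spreads, every terminal under it takes /pʰ/'s value, producing [p'] as observed.
Features on which the two segments disagree outside Place, such as [spread glottis], [constricted glottis], are unchanged — nothing dominating them spread, and Place is the minimal sufficient constituent.

Place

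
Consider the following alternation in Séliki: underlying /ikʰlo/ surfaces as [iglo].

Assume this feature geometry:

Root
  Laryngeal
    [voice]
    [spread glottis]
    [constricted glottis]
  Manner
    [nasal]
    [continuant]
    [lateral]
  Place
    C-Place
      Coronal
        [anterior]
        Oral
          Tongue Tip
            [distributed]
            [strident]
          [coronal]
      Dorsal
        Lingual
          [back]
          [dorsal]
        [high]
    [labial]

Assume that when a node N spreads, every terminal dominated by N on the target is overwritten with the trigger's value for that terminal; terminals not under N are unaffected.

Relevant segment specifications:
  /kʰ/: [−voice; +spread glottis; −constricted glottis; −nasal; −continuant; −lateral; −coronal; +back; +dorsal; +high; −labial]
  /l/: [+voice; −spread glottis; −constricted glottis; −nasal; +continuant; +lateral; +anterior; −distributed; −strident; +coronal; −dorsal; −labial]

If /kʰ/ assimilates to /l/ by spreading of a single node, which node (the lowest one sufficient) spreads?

/kʰ/ and [g] differ in [voice], [spread glottis]; every other specified feature is identical.
These terminals are all dominated by Laryngeal, and no proper subconstituent of Laryngeal covers them all; Laryngeal is their lowest common ancestor.
If Laryngeal spreads, every terminal under it takes /l/'s value, producing [g] as observed.
Since [lateral], [coronal] are preserved even though /l/ disagrees there, no node above Laryngeal spread.

Laryngeal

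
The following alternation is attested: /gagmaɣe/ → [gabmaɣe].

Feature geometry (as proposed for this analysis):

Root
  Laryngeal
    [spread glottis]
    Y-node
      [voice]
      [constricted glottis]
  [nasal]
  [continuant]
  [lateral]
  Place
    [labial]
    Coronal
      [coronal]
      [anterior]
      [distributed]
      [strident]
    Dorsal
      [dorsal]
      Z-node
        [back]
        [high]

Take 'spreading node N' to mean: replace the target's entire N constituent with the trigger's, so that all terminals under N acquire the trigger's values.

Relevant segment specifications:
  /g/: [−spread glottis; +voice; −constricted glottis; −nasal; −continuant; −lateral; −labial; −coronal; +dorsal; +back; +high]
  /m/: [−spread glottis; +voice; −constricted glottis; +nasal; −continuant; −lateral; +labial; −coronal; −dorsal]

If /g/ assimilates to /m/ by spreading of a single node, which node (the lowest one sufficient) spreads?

Comparing /g/ with its surface form [b], the features that change are [labial], [dorsal], [high], [back].
These terminals are all dominated by Place, and no proper subconstituent of Place covers them all; Place is their lowest common ancestor.
If Place spreads, every terminal under it takes /m/'s value, producing [b] as observed.
Since [nasal] is preserved even though /m/ disagrees there, no node above Place spread.

Place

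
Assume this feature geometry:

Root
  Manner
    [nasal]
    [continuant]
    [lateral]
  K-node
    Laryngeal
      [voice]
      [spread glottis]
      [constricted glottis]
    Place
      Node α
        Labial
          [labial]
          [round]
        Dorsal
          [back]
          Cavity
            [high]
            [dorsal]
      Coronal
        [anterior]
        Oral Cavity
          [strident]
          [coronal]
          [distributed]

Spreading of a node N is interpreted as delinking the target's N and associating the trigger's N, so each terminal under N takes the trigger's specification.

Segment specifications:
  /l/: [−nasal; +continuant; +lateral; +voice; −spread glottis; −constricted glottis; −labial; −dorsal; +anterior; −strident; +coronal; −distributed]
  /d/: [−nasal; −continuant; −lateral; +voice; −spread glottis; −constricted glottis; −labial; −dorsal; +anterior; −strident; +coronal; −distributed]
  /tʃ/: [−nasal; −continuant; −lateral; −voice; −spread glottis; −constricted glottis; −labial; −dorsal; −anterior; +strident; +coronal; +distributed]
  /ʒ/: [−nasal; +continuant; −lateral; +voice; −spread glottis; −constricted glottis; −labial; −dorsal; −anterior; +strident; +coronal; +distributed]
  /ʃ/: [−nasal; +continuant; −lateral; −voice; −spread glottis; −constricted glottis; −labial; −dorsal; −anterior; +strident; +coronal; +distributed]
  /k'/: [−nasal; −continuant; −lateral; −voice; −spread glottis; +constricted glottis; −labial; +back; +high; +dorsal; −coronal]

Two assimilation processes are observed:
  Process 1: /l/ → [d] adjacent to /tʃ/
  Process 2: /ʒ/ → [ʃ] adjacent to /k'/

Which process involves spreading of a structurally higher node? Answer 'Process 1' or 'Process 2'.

In Process 1, [continuant], [lateral] change, so the minimal spreading node is Manner at depth 1.
In Process 2, [voice] changes, so the minimal spreading node is [voice] at depth 3.
Depth 1 < depth 3; Process 1 involves the structurally higher constituent Manner.

Process 1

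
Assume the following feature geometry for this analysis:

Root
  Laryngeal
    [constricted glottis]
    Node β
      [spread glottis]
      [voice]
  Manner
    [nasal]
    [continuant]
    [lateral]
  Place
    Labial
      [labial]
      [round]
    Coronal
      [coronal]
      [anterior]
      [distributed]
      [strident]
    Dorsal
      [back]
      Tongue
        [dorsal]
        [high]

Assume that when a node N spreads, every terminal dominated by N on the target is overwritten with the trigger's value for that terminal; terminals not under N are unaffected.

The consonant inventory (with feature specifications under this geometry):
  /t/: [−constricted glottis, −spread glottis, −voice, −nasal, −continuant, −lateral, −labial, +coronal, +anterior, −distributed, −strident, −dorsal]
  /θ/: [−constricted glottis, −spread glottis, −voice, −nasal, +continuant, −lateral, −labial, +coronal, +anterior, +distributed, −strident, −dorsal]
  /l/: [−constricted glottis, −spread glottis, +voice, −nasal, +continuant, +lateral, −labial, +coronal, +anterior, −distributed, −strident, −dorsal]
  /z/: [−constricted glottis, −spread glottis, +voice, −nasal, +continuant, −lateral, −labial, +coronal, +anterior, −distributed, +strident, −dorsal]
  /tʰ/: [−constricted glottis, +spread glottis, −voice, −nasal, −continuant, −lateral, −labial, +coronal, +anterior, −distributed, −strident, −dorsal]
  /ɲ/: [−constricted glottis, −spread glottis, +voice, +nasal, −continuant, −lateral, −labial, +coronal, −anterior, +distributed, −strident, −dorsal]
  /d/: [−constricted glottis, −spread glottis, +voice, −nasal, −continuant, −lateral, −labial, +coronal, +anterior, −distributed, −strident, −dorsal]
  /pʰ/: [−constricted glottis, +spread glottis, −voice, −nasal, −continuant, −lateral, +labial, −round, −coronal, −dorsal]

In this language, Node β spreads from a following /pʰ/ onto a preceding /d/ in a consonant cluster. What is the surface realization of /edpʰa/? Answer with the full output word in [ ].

The Node β node dominates the terminals [spread glottis], [voice].
Spreading Node β from /pʰ/ onto /d/ replaces those values with /pʰ/'s: [+spread glottis], [−voice]. Features outside Node β ([constricted glottis], [nasal], [continuant], …) stay as in /d/.
This feature bundle is that of [tʰ], so /edpʰa/ surfaces as [etʰpʰa].

[etʰpʰa]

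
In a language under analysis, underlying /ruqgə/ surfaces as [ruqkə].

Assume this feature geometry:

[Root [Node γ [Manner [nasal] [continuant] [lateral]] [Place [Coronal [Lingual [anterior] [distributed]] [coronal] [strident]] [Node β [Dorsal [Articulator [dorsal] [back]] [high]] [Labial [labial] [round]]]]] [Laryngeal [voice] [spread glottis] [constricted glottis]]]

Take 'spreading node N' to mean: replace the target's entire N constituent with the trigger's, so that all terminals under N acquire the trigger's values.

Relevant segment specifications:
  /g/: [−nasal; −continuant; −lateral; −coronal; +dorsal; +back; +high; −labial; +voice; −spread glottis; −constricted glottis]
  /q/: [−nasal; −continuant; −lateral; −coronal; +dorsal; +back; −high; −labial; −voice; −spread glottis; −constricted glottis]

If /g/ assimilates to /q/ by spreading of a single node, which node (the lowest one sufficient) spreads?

[voice]

Feature comparison: [voice] differs between /g/ and [k]; the remaining terminals match.
Only a single terminal changes, and /q/ supplies the new value, so [voice] itself is the minimal spreading constituent.
[high] stays as in /g/ although /q/ differs there, so no node dominating it spread; among the remaining candidates [voice] is the lowest that derives the output.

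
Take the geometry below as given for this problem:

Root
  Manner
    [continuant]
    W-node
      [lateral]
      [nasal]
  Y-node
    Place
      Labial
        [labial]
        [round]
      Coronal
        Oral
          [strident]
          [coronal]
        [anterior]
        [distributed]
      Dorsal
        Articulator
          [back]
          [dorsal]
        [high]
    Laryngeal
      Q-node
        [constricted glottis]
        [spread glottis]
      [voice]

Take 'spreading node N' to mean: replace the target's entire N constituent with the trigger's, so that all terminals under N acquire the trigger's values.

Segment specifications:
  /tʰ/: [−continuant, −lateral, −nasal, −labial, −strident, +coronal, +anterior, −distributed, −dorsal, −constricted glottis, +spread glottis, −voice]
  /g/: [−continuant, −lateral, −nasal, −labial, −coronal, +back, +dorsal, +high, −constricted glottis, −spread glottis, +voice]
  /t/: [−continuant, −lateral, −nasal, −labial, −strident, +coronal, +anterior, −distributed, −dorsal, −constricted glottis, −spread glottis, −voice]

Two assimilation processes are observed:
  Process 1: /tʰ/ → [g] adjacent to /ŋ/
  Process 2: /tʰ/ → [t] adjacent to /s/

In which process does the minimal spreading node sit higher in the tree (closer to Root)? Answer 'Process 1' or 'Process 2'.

Process 1: the features that change are [voice], [spread glottis], [coronal], [anterior], [distributed], [strident], [dorsal], [high], [back]; the minimal node is Y-node (depth 1).
Process 2: the feature that changes is [spread glottis]; the minimal node is [spread glottis] (depth 4).
Y-node is closer to Root than [spread glottis], so Process 1 spreads the higher node.

Process 1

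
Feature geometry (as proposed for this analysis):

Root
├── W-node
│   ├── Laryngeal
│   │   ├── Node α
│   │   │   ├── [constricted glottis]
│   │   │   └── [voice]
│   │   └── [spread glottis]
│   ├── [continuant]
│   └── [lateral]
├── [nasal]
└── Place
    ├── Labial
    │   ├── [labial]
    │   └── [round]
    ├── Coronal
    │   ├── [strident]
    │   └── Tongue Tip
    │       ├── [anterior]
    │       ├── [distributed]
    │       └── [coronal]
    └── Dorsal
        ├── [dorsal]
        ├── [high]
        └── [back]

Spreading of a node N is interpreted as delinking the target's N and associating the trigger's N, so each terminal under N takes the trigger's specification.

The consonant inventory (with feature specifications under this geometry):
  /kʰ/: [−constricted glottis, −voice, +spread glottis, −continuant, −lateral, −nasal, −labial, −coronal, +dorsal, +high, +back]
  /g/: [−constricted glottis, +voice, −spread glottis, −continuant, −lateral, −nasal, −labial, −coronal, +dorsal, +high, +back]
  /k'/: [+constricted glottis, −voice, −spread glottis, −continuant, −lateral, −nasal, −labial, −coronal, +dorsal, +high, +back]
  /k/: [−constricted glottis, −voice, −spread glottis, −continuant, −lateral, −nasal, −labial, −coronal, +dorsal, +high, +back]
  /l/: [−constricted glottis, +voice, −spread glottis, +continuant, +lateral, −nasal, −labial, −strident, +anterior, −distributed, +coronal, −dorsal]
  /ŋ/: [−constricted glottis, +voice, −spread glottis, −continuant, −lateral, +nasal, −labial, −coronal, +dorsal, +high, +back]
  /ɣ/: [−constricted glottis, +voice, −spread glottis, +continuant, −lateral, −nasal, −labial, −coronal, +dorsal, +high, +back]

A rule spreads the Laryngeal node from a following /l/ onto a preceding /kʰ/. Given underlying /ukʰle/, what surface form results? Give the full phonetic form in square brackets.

[ugle]

Terminals under Laryngeal in this geometry: [constricted glottis], [voice], [spread glottis].
After delinking /kʰ/'s Laryngeal and linking /l/'s, the affected terminals become [−constricted glottis], [+voice], [−spread glottis]; [continuant], [lateral], [nasal], … (outside Laryngeal) are retained from /kʰ/.
This feature bundle is that of [g], so /ukʰle/ surfaces as [ugle].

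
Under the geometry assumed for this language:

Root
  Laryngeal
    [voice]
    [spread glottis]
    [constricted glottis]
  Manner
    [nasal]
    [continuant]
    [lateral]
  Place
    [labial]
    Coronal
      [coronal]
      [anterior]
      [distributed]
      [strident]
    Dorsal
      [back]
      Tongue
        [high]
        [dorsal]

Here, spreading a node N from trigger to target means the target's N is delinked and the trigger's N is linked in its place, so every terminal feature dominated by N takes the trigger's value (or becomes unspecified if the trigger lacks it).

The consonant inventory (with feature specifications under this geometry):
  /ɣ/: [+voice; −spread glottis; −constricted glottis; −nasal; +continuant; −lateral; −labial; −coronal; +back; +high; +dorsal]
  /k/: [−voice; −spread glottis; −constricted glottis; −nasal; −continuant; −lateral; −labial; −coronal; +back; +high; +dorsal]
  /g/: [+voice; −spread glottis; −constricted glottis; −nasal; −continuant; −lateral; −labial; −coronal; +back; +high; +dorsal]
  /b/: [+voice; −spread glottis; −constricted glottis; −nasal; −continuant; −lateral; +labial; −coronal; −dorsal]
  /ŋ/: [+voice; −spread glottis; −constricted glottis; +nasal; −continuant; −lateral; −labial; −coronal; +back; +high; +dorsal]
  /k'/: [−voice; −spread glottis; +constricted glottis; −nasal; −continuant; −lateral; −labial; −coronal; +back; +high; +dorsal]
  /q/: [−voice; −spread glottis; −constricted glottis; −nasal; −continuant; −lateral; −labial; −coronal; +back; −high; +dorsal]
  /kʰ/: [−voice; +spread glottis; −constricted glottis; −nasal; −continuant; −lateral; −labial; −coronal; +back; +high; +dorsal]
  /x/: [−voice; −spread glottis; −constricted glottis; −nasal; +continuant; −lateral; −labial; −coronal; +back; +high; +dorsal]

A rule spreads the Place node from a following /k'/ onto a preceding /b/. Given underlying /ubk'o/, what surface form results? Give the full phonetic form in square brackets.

[ugk'o]

The Place node dominates the terminals [labial], [coronal], [anterior], [distributed], [strident], [back], [high], [dorsal].
Spreading Place from /k'/ onto /b/ replaces those values with /k'/'s: [−labial], [−coronal], [+back], [+high], [+dorsal]. Features outside Place ([voice], [spread glottis], [constricted glottis], …) stay as in /b/.
Among the inventory, only /g/ has exactly this specification, giving the surface form [ugk'o].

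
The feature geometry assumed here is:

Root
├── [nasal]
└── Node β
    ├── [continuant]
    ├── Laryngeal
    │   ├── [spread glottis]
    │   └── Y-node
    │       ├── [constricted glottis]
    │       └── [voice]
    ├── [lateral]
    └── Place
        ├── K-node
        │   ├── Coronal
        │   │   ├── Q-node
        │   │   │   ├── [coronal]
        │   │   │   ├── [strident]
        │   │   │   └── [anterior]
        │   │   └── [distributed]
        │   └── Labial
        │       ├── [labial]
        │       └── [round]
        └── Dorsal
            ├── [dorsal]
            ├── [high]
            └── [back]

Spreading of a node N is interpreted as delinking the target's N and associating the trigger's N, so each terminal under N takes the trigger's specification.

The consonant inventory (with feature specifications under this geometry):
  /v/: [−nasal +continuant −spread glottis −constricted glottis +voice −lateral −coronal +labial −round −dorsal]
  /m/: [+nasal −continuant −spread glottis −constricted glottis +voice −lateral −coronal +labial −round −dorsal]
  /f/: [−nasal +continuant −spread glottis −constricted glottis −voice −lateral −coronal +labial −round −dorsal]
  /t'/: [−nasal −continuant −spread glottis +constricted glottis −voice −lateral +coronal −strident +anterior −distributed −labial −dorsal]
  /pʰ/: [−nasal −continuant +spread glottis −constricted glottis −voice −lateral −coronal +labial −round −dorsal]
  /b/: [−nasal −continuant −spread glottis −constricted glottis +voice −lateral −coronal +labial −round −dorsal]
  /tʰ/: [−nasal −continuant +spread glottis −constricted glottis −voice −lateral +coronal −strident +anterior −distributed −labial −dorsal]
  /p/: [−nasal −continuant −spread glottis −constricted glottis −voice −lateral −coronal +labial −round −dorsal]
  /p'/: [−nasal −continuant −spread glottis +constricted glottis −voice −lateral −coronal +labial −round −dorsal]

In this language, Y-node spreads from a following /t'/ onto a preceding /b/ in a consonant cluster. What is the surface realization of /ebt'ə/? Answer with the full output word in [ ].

[ep't'ə]

Y-node immediately or transitively dominates [constricted glottis], [voice].
After delinking /b/'s Y-node and linking /t'/'s, the affected terminals become [+constricted glottis], [−voice]; [nasal], [continuant], [spread glottis], … (outside Y-node) are retained from /b/.
This feature bundle is that of [p'], so /ebt'ə/ surfaces as [ep't'ə].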